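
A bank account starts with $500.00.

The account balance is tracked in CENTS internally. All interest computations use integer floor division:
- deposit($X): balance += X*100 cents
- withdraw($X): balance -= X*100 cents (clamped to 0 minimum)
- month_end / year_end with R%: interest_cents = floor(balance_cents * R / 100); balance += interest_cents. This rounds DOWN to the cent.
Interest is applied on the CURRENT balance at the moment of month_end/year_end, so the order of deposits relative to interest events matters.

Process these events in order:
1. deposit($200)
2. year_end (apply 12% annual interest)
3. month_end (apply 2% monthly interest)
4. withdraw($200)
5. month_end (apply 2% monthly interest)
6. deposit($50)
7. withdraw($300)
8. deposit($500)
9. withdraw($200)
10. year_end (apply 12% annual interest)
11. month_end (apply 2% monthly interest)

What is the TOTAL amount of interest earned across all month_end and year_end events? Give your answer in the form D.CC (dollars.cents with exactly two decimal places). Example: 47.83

After 1 (deposit($200)): balance=$700.00 total_interest=$0.00
After 2 (year_end (apply 12% annual interest)): balance=$784.00 total_interest=$84.00
After 3 (month_end (apply 2% monthly interest)): balance=$799.68 total_interest=$99.68
After 4 (withdraw($200)): balance=$599.68 total_interest=$99.68
After 5 (month_end (apply 2% monthly interest)): balance=$611.67 total_interest=$111.67
After 6 (deposit($50)): balance=$661.67 total_interest=$111.67
After 7 (withdraw($300)): balance=$361.67 total_interest=$111.67
After 8 (deposit($500)): balance=$861.67 total_interest=$111.67
After 9 (withdraw($200)): balance=$661.67 total_interest=$111.67
After 10 (year_end (apply 12% annual interest)): balance=$741.07 total_interest=$191.07
After 11 (month_end (apply 2% monthly interest)): balance=$755.89 total_interest=$205.89

Answer: 205.89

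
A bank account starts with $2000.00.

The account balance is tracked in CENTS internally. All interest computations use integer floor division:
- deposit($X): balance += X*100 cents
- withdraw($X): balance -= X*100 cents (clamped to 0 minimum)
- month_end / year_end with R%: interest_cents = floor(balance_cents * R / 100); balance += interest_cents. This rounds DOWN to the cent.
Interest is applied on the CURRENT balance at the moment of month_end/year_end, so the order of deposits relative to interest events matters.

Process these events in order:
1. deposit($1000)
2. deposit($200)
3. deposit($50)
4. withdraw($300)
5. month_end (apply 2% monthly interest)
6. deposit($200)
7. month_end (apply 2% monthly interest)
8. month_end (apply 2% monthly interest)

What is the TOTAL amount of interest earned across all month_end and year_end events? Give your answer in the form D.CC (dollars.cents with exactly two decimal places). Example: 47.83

After 1 (deposit($1000)): balance=$3000.00 total_interest=$0.00
After 2 (deposit($200)): balance=$3200.00 total_interest=$0.00
After 3 (deposit($50)): balance=$3250.00 total_interest=$0.00
After 4 (withdraw($300)): balance=$2950.00 total_interest=$0.00
After 5 (month_end (apply 2% monthly interest)): balance=$3009.00 total_interest=$59.00
After 6 (deposit($200)): balance=$3209.00 total_interest=$59.00
After 7 (month_end (apply 2% monthly interest)): balance=$3273.18 total_interest=$123.18
After 8 (month_end (apply 2% monthly interest)): balance=$3338.64 total_interest=$188.64

Answer: 188.64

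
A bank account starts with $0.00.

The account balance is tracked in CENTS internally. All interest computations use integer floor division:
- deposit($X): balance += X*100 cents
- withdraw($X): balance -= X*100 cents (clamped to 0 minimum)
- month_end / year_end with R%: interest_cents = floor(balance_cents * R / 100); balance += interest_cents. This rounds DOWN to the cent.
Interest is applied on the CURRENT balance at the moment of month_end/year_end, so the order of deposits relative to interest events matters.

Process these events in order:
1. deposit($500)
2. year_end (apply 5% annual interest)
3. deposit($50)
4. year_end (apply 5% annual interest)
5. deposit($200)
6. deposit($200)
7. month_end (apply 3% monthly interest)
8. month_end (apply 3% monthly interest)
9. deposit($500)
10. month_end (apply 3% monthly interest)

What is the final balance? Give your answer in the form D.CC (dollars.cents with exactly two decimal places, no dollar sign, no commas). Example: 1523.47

Answer: 1611.81

Derivation:
After 1 (deposit($500)): balance=$500.00 total_interest=$0.00
After 2 (year_end (apply 5% annual interest)): balance=$525.00 total_interest=$25.00
After 3 (deposit($50)): balance=$575.00 total_interest=$25.00
After 4 (year_end (apply 5% annual interest)): balance=$603.75 total_interest=$53.75
After 5 (deposit($200)): balance=$803.75 total_interest=$53.75
After 6 (deposit($200)): balance=$1003.75 total_interest=$53.75
After 7 (month_end (apply 3% monthly interest)): balance=$1033.86 total_interest=$83.86
After 8 (month_end (apply 3% monthly interest)): balance=$1064.87 total_interest=$114.87
After 9 (deposit($500)): balance=$1564.87 total_interest=$114.87
After 10 (month_end (apply 3% monthly interest)): balance=$1611.81 total_interest=$161.81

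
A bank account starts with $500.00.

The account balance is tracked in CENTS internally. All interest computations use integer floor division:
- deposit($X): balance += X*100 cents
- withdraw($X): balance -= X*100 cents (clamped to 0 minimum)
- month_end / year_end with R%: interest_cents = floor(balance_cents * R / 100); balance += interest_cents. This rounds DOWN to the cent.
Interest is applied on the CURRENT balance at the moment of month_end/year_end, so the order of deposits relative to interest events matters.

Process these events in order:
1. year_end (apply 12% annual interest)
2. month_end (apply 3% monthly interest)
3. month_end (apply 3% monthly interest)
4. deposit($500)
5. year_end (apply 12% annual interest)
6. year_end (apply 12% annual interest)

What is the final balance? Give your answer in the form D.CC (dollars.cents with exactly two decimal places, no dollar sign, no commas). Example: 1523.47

Answer: 1372.43

Derivation:
After 1 (year_end (apply 12% annual interest)): balance=$560.00 total_interest=$60.00
After 2 (month_end (apply 3% monthly interest)): balance=$576.80 total_interest=$76.80
After 3 (month_end (apply 3% monthly interest)): balance=$594.10 total_interest=$94.10
After 4 (deposit($500)): balance=$1094.10 total_interest=$94.10
After 5 (year_end (apply 12% annual interest)): balance=$1225.39 total_interest=$225.39
After 6 (year_end (apply 12% annual interest)): balance=$1372.43 total_interest=$372.43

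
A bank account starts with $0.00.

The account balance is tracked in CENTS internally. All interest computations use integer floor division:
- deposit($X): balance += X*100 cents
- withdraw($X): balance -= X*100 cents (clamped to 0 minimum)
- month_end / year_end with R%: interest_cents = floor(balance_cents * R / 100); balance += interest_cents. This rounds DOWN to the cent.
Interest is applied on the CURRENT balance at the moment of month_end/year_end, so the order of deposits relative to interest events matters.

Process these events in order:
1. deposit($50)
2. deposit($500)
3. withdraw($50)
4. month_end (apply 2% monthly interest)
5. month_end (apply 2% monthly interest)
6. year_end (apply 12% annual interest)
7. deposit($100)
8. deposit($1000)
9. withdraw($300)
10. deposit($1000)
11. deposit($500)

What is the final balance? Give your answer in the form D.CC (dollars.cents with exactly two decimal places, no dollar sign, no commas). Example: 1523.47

After 1 (deposit($50)): balance=$50.00 total_interest=$0.00
After 2 (deposit($500)): balance=$550.00 total_interest=$0.00
After 3 (withdraw($50)): balance=$500.00 total_interest=$0.00
After 4 (month_end (apply 2% monthly interest)): balance=$510.00 total_interest=$10.00
After 5 (month_end (apply 2% monthly interest)): balance=$520.20 total_interest=$20.20
After 6 (year_end (apply 12% annual interest)): balance=$582.62 total_interest=$82.62
After 7 (deposit($100)): balance=$682.62 total_interest=$82.62
After 8 (deposit($1000)): balance=$1682.62 total_interest=$82.62
After 9 (withdraw($300)): balance=$1382.62 total_interest=$82.62
After 10 (deposit($1000)): balance=$2382.62 total_interest=$82.62
After 11 (deposit($500)): balance=$2882.62 total_interest=$82.62

Answer: 2882.62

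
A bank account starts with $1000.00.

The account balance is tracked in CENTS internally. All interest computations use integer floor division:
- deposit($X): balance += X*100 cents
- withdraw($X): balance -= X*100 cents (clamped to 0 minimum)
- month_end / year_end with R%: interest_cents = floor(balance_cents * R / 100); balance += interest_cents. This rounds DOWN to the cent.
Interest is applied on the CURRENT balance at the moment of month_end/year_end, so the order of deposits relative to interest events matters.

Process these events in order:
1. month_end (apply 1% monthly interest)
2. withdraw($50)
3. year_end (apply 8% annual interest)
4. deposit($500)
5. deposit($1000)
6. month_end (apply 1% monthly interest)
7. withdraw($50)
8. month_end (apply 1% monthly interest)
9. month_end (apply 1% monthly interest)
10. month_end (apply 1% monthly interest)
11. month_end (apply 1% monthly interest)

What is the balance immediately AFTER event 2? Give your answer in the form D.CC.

Answer: 960.00

Derivation:
After 1 (month_end (apply 1% monthly interest)): balance=$1010.00 total_interest=$10.00
After 2 (withdraw($50)): balance=$960.00 total_interest=$10.00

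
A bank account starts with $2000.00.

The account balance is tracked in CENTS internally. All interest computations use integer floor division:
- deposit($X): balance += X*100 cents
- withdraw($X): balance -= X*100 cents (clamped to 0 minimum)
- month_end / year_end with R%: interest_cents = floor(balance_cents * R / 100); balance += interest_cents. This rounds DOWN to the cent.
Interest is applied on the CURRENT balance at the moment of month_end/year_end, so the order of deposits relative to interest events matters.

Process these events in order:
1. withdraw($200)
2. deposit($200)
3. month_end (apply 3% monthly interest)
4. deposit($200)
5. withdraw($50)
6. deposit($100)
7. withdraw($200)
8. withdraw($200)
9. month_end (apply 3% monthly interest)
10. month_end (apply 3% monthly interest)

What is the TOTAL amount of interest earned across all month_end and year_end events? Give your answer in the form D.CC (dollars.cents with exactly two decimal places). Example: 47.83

After 1 (withdraw($200)): balance=$1800.00 total_interest=$0.00
After 2 (deposit($200)): balance=$2000.00 total_interest=$0.00
After 3 (month_end (apply 3% monthly interest)): balance=$2060.00 total_interest=$60.00
After 4 (deposit($200)): balance=$2260.00 total_interest=$60.00
After 5 (withdraw($50)): balance=$2210.00 total_interest=$60.00
After 6 (deposit($100)): balance=$2310.00 total_interest=$60.00
After 7 (withdraw($200)): balance=$2110.00 total_interest=$60.00
After 8 (withdraw($200)): balance=$1910.00 total_interest=$60.00
After 9 (month_end (apply 3% monthly interest)): balance=$1967.30 total_interest=$117.30
After 10 (month_end (apply 3% monthly interest)): balance=$2026.31 total_interest=$176.31

Answer: 176.31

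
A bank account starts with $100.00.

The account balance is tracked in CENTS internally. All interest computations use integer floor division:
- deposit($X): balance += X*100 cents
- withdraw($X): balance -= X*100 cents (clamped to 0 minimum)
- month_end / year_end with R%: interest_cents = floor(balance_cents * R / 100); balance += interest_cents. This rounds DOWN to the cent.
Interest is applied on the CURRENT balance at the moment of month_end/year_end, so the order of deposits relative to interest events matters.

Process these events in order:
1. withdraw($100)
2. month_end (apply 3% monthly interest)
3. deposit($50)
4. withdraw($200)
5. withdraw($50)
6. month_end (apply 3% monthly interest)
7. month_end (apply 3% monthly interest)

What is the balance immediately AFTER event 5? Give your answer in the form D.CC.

After 1 (withdraw($100)): balance=$0.00 total_interest=$0.00
After 2 (month_end (apply 3% monthly interest)): balance=$0.00 total_interest=$0.00
After 3 (deposit($50)): balance=$50.00 total_interest=$0.00
After 4 (withdraw($200)): balance=$0.00 total_interest=$0.00
After 5 (withdraw($50)): balance=$0.00 total_interest=$0.00

Answer: 0.00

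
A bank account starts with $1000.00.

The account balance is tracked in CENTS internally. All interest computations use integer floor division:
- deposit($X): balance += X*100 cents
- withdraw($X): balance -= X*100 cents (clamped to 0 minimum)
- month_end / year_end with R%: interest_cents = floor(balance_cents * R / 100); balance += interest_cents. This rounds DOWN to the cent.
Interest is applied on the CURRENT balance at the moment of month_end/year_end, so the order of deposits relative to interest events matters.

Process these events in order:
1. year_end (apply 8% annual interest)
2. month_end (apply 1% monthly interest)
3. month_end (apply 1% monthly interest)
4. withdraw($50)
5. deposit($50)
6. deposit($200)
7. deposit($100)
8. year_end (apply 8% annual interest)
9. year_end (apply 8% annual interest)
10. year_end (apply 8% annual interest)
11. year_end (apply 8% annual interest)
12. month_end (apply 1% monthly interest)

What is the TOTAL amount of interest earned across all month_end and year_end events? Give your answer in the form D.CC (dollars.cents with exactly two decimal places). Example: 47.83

Answer: 626.03

Derivation:
After 1 (year_end (apply 8% annual interest)): balance=$1080.00 total_interest=$80.00
After 2 (month_end (apply 1% monthly interest)): balance=$1090.80 total_interest=$90.80
After 3 (month_end (apply 1% monthly interest)): balance=$1101.70 total_interest=$101.70
After 4 (withdraw($50)): balance=$1051.70 total_interest=$101.70
After 5 (deposit($50)): balance=$1101.70 total_interest=$101.70
After 6 (deposit($200)): balance=$1301.70 total_interest=$101.70
After 7 (deposit($100)): balance=$1401.70 total_interest=$101.70
After 8 (year_end (apply 8% annual interest)): balance=$1513.83 total_interest=$213.83
After 9 (year_end (apply 8% annual interest)): balance=$1634.93 total_interest=$334.93
After 10 (year_end (apply 8% annual interest)): balance=$1765.72 total_interest=$465.72
After 11 (year_end (apply 8% annual interest)): balance=$1906.97 total_interest=$606.97
After 12 (month_end (apply 1% monthly interest)): balance=$1926.03 total_interest=$626.03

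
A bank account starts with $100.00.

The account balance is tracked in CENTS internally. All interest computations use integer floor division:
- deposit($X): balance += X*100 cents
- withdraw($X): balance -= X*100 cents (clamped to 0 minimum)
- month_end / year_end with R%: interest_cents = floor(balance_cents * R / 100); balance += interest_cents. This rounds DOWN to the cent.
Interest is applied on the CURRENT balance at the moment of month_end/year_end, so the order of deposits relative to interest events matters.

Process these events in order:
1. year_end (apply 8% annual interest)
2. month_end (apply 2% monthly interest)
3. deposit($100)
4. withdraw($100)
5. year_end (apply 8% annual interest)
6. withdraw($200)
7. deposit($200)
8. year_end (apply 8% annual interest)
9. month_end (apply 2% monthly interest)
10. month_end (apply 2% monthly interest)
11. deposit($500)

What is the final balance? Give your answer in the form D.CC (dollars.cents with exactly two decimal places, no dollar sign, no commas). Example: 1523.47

Answer: 724.72

Derivation:
After 1 (year_end (apply 8% annual interest)): balance=$108.00 total_interest=$8.00
After 2 (month_end (apply 2% monthly interest)): balance=$110.16 total_interest=$10.16
After 3 (deposit($100)): balance=$210.16 total_interest=$10.16
After 4 (withdraw($100)): balance=$110.16 total_interest=$10.16
After 5 (year_end (apply 8% annual interest)): balance=$118.97 total_interest=$18.97
After 6 (withdraw($200)): balance=$0.00 total_interest=$18.97
After 7 (deposit($200)): balance=$200.00 total_interest=$18.97
After 8 (year_end (apply 8% annual interest)): balance=$216.00 total_interest=$34.97
After 9 (month_end (apply 2% monthly interest)): balance=$220.32 total_interest=$39.29
After 10 (month_end (apply 2% monthly interest)): balance=$224.72 total_interest=$43.69
After 11 (deposit($500)): balance=$724.72 total_interest=$43.69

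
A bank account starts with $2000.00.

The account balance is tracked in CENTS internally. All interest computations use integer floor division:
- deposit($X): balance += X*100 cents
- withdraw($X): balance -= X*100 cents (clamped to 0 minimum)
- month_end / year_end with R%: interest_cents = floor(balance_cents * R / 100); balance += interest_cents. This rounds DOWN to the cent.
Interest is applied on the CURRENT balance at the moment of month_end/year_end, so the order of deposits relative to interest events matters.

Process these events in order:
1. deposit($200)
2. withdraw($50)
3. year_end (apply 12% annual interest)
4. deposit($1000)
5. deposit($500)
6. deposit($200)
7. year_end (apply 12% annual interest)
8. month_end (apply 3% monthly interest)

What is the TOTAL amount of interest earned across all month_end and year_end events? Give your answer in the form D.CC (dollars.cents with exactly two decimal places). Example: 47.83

After 1 (deposit($200)): balance=$2200.00 total_interest=$0.00
After 2 (withdraw($50)): balance=$2150.00 total_interest=$0.00
After 3 (year_end (apply 12% annual interest)): balance=$2408.00 total_interest=$258.00
After 4 (deposit($1000)): balance=$3408.00 total_interest=$258.00
After 5 (deposit($500)): balance=$3908.00 total_interest=$258.00
After 6 (deposit($200)): balance=$4108.00 total_interest=$258.00
After 7 (year_end (apply 12% annual interest)): balance=$4600.96 total_interest=$750.96
After 8 (month_end (apply 3% monthly interest)): balance=$4738.98 total_interest=$888.98

Answer: 888.98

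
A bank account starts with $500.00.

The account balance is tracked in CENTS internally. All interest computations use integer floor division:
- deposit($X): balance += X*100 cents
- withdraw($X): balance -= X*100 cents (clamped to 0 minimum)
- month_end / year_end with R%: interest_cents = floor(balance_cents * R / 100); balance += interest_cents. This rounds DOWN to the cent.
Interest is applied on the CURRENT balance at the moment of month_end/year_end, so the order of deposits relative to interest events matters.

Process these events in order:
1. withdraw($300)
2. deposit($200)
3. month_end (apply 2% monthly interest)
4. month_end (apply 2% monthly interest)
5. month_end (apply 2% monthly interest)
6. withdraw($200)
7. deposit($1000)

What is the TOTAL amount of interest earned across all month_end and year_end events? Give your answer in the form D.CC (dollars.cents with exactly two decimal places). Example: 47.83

After 1 (withdraw($300)): balance=$200.00 total_interest=$0.00
After 2 (deposit($200)): balance=$400.00 total_interest=$0.00
After 3 (month_end (apply 2% monthly interest)): balance=$408.00 total_interest=$8.00
After 4 (month_end (apply 2% monthly interest)): balance=$416.16 total_interest=$16.16
After 5 (month_end (apply 2% monthly interest)): balance=$424.48 total_interest=$24.48
After 6 (withdraw($200)): balance=$224.48 total_interest=$24.48
After 7 (deposit($1000)): balance=$1224.48 total_interest=$24.48

Answer: 24.48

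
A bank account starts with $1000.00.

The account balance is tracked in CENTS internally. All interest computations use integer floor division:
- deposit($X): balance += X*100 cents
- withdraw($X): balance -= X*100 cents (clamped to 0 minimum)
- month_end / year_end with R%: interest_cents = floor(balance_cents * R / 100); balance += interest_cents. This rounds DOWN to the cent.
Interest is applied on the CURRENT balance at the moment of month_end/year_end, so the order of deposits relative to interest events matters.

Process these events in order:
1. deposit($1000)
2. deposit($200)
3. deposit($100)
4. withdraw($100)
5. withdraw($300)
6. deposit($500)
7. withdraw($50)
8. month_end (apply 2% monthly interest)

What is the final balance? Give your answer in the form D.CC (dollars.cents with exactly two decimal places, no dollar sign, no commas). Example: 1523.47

Answer: 2397.00

Derivation:
After 1 (deposit($1000)): balance=$2000.00 total_interest=$0.00
After 2 (deposit($200)): balance=$2200.00 total_interest=$0.00
After 3 (deposit($100)): balance=$2300.00 total_interest=$0.00
After 4 (withdraw($100)): balance=$2200.00 total_interest=$0.00
After 5 (withdraw($300)): balance=$1900.00 total_interest=$0.00
After 6 (deposit($500)): balance=$2400.00 total_interest=$0.00
After 7 (withdraw($50)): balance=$2350.00 total_interest=$0.00
After 8 (month_end (apply 2% monthly interest)): balance=$2397.00 total_interest=$47.00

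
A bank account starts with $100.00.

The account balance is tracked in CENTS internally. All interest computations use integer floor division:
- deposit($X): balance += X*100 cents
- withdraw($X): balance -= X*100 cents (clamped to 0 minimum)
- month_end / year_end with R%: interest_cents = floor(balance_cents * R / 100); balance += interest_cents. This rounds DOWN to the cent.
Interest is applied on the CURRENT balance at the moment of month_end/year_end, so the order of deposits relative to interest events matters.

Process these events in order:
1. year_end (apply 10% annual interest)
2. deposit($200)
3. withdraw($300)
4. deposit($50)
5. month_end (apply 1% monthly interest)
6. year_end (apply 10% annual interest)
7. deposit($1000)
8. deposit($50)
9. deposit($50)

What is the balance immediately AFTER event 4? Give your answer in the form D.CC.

After 1 (year_end (apply 10% annual interest)): balance=$110.00 total_interest=$10.00
After 2 (deposit($200)): balance=$310.00 total_interest=$10.00
After 3 (withdraw($300)): balance=$10.00 total_interest=$10.00
After 4 (deposit($50)): balance=$60.00 total_interest=$10.00

Answer: 60.00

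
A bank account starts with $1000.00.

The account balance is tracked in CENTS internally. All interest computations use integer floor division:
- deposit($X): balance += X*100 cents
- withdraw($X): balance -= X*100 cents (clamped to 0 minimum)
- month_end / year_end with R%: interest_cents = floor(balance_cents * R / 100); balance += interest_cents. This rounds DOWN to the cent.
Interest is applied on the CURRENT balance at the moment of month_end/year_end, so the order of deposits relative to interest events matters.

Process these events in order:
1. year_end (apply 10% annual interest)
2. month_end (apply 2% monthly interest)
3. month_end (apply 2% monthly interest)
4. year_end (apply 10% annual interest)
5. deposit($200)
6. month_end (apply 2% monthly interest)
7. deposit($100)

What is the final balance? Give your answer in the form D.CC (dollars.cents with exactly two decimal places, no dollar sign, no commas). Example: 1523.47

Answer: 1588.05

Derivation:
After 1 (year_end (apply 10% annual interest)): balance=$1100.00 total_interest=$100.00
After 2 (month_end (apply 2% monthly interest)): balance=$1122.00 total_interest=$122.00
After 3 (month_end (apply 2% monthly interest)): balance=$1144.44 total_interest=$144.44
After 4 (year_end (apply 10% annual interest)): balance=$1258.88 total_interest=$258.88
After 5 (deposit($200)): balance=$1458.88 total_interest=$258.88
After 6 (month_end (apply 2% monthly interest)): balance=$1488.05 total_interest=$288.05
After 7 (deposit($100)): balance=$1588.05 total_interest=$288.05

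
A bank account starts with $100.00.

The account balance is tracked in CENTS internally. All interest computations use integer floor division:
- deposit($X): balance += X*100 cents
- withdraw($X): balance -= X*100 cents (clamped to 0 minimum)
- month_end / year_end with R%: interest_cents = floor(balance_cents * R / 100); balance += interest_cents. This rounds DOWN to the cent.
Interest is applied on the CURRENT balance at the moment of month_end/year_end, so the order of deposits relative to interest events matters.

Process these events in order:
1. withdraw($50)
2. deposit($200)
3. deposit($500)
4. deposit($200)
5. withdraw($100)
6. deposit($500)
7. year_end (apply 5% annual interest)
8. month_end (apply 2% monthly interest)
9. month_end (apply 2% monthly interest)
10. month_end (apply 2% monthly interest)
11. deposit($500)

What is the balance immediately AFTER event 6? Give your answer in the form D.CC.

Answer: 1350.00

Derivation:
After 1 (withdraw($50)): balance=$50.00 total_interest=$0.00
After 2 (deposit($200)): balance=$250.00 total_interest=$0.00
After 3 (deposit($500)): balance=$750.00 total_interest=$0.00
After 4 (deposit($200)): balance=$950.00 total_interest=$0.00
After 5 (withdraw($100)): balance=$850.00 total_interest=$0.00
After 6 (deposit($500)): balance=$1350.00 total_interest=$0.00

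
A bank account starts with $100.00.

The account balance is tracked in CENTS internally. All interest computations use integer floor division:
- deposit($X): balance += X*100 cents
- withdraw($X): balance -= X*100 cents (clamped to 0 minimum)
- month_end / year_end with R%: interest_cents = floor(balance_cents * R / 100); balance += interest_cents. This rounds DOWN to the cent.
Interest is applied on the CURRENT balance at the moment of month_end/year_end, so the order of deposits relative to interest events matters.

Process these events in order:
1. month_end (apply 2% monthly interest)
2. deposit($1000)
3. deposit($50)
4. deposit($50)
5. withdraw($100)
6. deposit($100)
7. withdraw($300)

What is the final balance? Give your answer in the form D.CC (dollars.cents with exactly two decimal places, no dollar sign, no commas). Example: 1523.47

After 1 (month_end (apply 2% monthly interest)): balance=$102.00 total_interest=$2.00
After 2 (deposit($1000)): balance=$1102.00 total_interest=$2.00
After 3 (deposit($50)): balance=$1152.00 total_interest=$2.00
After 4 (deposit($50)): balance=$1202.00 total_interest=$2.00
After 5 (withdraw($100)): balance=$1102.00 total_interest=$2.00
After 6 (deposit($100)): balance=$1202.00 total_interest=$2.00
After 7 (withdraw($300)): balance=$902.00 total_interest=$2.00

Answer: 902.00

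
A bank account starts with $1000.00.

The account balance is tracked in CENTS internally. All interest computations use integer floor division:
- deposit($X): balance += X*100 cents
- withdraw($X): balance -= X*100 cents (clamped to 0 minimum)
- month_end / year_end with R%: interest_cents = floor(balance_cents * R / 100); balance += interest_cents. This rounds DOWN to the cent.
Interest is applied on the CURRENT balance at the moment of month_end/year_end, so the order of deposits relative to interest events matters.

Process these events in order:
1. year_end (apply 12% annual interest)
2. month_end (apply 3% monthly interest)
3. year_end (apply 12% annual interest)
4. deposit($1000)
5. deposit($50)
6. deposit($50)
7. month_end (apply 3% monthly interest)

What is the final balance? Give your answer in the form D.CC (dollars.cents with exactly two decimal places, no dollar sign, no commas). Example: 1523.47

Answer: 2463.79

Derivation:
After 1 (year_end (apply 12% annual interest)): balance=$1120.00 total_interest=$120.00
After 2 (month_end (apply 3% monthly interest)): balance=$1153.60 total_interest=$153.60
After 3 (year_end (apply 12% annual interest)): balance=$1292.03 total_interest=$292.03
After 4 (deposit($1000)): balance=$2292.03 total_interest=$292.03
After 5 (deposit($50)): balance=$2342.03 total_interest=$292.03
After 6 (deposit($50)): balance=$2392.03 total_interest=$292.03
After 7 (month_end (apply 3% monthly interest)): balance=$2463.79 total_interest=$363.79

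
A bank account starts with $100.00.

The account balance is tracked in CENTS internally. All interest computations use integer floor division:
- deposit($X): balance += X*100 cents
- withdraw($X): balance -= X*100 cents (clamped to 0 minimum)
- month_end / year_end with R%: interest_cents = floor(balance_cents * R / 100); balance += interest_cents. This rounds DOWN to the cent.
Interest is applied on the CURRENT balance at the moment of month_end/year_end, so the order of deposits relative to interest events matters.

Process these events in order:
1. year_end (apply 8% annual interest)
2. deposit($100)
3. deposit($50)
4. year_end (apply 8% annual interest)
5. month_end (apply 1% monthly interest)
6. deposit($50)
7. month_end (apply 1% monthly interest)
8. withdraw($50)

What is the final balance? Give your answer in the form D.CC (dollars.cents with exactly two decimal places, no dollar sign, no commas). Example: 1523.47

After 1 (year_end (apply 8% annual interest)): balance=$108.00 total_interest=$8.00
After 2 (deposit($100)): balance=$208.00 total_interest=$8.00
After 3 (deposit($50)): balance=$258.00 total_interest=$8.00
After 4 (year_end (apply 8% annual interest)): balance=$278.64 total_interest=$28.64
After 5 (month_end (apply 1% monthly interest)): balance=$281.42 total_interest=$31.42
After 6 (deposit($50)): balance=$331.42 total_interest=$31.42
After 7 (month_end (apply 1% monthly interest)): balance=$334.73 total_interest=$34.73
After 8 (withdraw($50)): balance=$284.73 total_interest=$34.73

Answer: 284.73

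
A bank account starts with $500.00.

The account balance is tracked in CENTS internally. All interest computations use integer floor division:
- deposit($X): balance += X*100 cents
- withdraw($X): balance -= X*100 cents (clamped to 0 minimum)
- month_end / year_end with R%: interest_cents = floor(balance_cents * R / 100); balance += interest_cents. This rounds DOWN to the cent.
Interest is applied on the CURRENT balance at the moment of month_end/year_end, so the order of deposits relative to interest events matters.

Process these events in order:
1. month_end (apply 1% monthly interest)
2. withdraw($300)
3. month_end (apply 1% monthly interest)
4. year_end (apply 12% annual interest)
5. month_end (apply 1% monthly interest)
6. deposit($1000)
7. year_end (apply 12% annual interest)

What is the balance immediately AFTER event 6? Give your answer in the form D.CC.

After 1 (month_end (apply 1% monthly interest)): balance=$505.00 total_interest=$5.00
After 2 (withdraw($300)): balance=$205.00 total_interest=$5.00
After 3 (month_end (apply 1% monthly interest)): balance=$207.05 total_interest=$7.05
After 4 (year_end (apply 12% annual interest)): balance=$231.89 total_interest=$31.89
After 5 (month_end (apply 1% monthly interest)): balance=$234.20 total_interest=$34.20
After 6 (deposit($1000)): balance=$1234.20 total_interest=$34.20

Answer: 1234.20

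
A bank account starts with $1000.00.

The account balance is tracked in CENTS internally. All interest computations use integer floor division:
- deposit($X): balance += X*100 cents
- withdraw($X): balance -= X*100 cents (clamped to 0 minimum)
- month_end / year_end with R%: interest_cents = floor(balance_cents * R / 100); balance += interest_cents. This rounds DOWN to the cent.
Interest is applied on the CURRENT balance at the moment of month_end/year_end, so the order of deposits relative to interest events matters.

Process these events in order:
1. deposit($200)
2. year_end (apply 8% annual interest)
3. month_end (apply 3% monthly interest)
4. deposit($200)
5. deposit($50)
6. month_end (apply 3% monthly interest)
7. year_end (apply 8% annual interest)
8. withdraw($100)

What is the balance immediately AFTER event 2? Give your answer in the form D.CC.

After 1 (deposit($200)): balance=$1200.00 total_interest=$0.00
After 2 (year_end (apply 8% annual interest)): balance=$1296.00 total_interest=$96.00

Answer: 1296.00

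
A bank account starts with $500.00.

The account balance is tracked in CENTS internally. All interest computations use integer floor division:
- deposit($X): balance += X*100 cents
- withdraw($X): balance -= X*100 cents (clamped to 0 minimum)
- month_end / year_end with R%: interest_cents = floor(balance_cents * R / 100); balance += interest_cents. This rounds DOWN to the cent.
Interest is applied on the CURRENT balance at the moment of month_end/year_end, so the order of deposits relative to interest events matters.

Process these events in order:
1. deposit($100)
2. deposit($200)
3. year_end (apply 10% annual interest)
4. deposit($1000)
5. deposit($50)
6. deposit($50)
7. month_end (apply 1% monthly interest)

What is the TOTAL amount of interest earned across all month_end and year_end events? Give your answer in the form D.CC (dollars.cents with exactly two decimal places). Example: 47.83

Answer: 99.80

Derivation:
After 1 (deposit($100)): balance=$600.00 total_interest=$0.00
After 2 (deposit($200)): balance=$800.00 total_interest=$0.00
After 3 (year_end (apply 10% annual interest)): balance=$880.00 total_interest=$80.00
After 4 (deposit($1000)): balance=$1880.00 total_interest=$80.00
After 5 (deposit($50)): balance=$1930.00 total_interest=$80.00
After 6 (deposit($50)): balance=$1980.00 total_interest=$80.00
After 7 (month_end (apply 1% monthly interest)): balance=$1999.80 total_interest=$99.80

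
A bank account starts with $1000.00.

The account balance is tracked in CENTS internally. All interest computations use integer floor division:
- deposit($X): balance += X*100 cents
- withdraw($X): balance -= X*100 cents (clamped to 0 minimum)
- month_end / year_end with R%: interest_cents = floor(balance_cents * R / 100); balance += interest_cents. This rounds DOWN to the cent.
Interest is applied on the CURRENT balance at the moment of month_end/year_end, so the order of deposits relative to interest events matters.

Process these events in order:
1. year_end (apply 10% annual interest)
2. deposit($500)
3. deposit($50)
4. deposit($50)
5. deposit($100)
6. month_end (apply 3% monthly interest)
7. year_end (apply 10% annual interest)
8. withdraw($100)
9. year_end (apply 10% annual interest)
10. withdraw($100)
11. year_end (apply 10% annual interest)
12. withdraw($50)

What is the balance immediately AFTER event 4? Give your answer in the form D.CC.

After 1 (year_end (apply 10% annual interest)): balance=$1100.00 total_interest=$100.00
After 2 (deposit($500)): balance=$1600.00 total_interest=$100.00
After 3 (deposit($50)): balance=$1650.00 total_interest=$100.00
After 4 (deposit($50)): balance=$1700.00 total_interest=$100.00

Answer: 1700.00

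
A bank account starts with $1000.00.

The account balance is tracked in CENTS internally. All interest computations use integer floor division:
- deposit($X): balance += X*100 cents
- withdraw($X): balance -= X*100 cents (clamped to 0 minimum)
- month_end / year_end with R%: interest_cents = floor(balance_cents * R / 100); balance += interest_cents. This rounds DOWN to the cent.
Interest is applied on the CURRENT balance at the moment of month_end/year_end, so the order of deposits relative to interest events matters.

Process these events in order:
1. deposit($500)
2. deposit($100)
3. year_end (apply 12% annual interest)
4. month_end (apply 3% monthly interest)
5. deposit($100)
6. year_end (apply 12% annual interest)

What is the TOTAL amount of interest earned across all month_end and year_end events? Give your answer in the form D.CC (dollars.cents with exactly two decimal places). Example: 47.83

Answer: 479.25

Derivation:
After 1 (deposit($500)): balance=$1500.00 total_interest=$0.00
After 2 (deposit($100)): balance=$1600.00 total_interest=$0.00
After 3 (year_end (apply 12% annual interest)): balance=$1792.00 total_interest=$192.00
After 4 (month_end (apply 3% monthly interest)): balance=$1845.76 total_interest=$245.76
After 5 (deposit($100)): balance=$1945.76 total_interest=$245.76
After 6 (year_end (apply 12% annual interest)): balance=$2179.25 total_interest=$479.25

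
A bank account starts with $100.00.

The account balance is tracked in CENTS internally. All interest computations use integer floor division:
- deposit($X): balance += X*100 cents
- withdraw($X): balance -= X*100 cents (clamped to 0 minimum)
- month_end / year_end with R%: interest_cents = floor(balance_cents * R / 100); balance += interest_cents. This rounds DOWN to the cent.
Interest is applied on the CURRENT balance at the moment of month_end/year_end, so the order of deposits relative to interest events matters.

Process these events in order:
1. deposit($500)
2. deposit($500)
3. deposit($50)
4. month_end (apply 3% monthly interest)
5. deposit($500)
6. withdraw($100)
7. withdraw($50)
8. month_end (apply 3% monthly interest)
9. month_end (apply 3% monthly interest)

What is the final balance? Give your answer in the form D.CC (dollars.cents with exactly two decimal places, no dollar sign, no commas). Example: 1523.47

Answer: 1627.94

Derivation:
After 1 (deposit($500)): balance=$600.00 total_interest=$0.00
After 2 (deposit($500)): balance=$1100.00 total_interest=$0.00
After 3 (deposit($50)): balance=$1150.00 total_interest=$0.00
After 4 (month_end (apply 3% monthly interest)): balance=$1184.50 total_interest=$34.50
After 5 (deposit($500)): balance=$1684.50 total_interest=$34.50
After 6 (withdraw($100)): balance=$1584.50 total_interest=$34.50
After 7 (withdraw($50)): balance=$1534.50 total_interest=$34.50
After 8 (month_end (apply 3% monthly interest)): balance=$1580.53 total_interest=$80.53
After 9 (month_end (apply 3% monthly interest)): balance=$1627.94 total_interest=$127.94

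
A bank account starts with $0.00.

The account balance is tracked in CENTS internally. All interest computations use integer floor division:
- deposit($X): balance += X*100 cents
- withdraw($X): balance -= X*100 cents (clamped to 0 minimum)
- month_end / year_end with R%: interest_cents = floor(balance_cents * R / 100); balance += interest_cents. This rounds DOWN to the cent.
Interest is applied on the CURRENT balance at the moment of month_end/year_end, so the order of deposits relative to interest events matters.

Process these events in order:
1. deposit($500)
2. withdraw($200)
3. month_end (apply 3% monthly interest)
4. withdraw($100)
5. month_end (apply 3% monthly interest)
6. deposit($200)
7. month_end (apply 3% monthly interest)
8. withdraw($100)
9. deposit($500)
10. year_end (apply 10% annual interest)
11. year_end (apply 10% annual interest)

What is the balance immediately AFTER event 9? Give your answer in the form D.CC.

After 1 (deposit($500)): balance=$500.00 total_interest=$0.00
After 2 (withdraw($200)): balance=$300.00 total_interest=$0.00
After 3 (month_end (apply 3% monthly interest)): balance=$309.00 total_interest=$9.00
After 4 (withdraw($100)): balance=$209.00 total_interest=$9.00
After 5 (month_end (apply 3% monthly interest)): balance=$215.27 total_interest=$15.27
After 6 (deposit($200)): balance=$415.27 total_interest=$15.27
After 7 (month_end (apply 3% monthly interest)): balance=$427.72 total_interest=$27.72
After 8 (withdraw($100)): balance=$327.72 total_interest=$27.72
After 9 (deposit($500)): balance=$827.72 total_interest=$27.72

Answer: 827.72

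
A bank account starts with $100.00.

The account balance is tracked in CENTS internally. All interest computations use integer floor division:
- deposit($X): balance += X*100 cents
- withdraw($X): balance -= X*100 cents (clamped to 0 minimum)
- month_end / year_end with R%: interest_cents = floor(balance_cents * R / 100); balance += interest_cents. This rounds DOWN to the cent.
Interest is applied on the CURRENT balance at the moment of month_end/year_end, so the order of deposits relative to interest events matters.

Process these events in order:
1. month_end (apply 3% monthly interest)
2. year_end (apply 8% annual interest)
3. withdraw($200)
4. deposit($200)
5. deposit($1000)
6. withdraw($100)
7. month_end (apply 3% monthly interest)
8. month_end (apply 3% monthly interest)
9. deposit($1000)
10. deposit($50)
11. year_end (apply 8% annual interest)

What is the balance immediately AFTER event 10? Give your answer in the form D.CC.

Answer: 2216.99

Derivation:
After 1 (month_end (apply 3% monthly interest)): balance=$103.00 total_interest=$3.00
After 2 (year_end (apply 8% annual interest)): balance=$111.24 total_interest=$11.24
After 3 (withdraw($200)): balance=$0.00 total_interest=$11.24
After 4 (deposit($200)): balance=$200.00 total_interest=$11.24
After 5 (deposit($1000)): balance=$1200.00 total_interest=$11.24
After 6 (withdraw($100)): balance=$1100.00 total_interest=$11.24
After 7 (month_end (apply 3% monthly interest)): balance=$1133.00 total_interest=$44.24
After 8 (month_end (apply 3% monthly interest)): balance=$1166.99 total_interest=$78.23
After 9 (deposit($1000)): balance=$2166.99 total_interest=$78.23
After 10 (deposit($50)): balance=$2216.99 total_interest=$78.23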